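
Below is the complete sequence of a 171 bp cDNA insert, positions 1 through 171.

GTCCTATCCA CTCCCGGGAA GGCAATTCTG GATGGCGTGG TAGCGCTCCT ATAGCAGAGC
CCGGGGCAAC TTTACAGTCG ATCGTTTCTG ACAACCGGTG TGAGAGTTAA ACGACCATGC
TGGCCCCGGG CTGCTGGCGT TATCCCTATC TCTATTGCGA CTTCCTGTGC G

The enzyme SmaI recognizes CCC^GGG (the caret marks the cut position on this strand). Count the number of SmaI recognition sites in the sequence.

3

CCCGGG occurs starting at positions 13, 60, 125.
SmaI cuts at 3 sites.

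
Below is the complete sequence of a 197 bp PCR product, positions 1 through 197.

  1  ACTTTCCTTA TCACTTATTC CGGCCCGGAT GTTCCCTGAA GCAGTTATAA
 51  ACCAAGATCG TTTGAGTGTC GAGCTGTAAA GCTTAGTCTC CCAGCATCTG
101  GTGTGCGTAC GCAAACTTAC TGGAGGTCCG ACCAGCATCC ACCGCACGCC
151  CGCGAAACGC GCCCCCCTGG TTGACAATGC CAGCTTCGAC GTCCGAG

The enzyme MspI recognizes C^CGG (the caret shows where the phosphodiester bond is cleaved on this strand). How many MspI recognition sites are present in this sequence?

2

CCGG occurs starting at positions 20, 25.
MspI cuts at 2 sites.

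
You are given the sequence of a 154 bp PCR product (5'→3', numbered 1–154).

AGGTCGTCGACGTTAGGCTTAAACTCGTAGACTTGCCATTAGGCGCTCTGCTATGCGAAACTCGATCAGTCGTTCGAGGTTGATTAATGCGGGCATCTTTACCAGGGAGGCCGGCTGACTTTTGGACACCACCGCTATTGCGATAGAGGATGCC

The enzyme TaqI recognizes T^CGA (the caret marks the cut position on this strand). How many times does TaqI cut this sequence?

3

TCGA occurs starting at positions 7, 62, 74.
TaqI cuts at 3 sites.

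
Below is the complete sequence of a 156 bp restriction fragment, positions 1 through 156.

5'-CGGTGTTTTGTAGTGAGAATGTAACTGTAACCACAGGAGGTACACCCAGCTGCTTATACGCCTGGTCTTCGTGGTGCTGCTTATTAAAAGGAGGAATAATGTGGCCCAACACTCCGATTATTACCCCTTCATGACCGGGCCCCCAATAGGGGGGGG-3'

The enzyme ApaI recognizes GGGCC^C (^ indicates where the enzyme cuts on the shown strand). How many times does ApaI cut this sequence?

1

GGGCCC occurs starting at position 137.
ApaI cuts at 1 site.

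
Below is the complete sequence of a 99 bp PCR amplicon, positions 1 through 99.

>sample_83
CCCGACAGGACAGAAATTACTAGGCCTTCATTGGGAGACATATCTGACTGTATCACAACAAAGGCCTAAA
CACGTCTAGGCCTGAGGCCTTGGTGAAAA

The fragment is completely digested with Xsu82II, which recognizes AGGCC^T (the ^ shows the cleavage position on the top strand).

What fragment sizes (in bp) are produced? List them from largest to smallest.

40, 26, 16, 10, 7 bp

Xsu82II sites (AGGCCT) start at positions 22, 62, 78, 85.
Xsu82II cuts after base 5 of each site (before the last base), so after positions 26, 66, 82, 89.
Linear molecule, 4 cuts → 5 fragments:
  1–26 → 26 bp
  27–66 → 40 bp
  67–82 → 16 bp
  83–89 → 7 bp
  90–99 → 10 bp
Sorted largest to smallest: 40, 26, 16, 10, 7 bp.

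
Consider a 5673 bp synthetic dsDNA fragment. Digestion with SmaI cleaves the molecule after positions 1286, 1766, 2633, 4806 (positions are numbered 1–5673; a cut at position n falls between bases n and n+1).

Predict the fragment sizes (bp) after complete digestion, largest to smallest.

Linear molecule, 4 cuts → 5 fragments:
  1286 − 0 = 1286 bp
  1766 − 1286 = 480 bp
  2633 − 1766 = 867 bp
  4806 − 2633 = 2173 bp
  5673 − 4806 = 867 bp
Sorted largest to smallest: 2173, 1286, 867, 867, 480 bp.

2173, 1286, 867, 867, 480 bp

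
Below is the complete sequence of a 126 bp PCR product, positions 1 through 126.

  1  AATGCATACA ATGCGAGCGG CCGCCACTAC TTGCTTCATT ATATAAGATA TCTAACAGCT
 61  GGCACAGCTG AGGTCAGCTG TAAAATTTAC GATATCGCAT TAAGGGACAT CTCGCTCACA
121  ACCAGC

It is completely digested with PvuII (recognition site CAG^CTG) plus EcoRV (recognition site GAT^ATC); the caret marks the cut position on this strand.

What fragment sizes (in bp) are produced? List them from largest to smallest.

PvuII sites (CAGCTG) start at positions 56, 65, 75.
PvuII cuts after base 3 of each site, so after positions 58, 67, 77.
EcoRV sites (GATATC) start at positions 47, 91.
EcoRV cuts after base 3 of each site, so after positions 49, 93.
Combined cut positions: 49, 58, 67, 77, 93.
Linear molecule, 5 cuts → 6 fragments:
  1–49 → 49 bp
  50–58 → 9 bp
  59–67 → 9 bp
  68–77 → 10 bp
  78–93 → 16 bp
  94–126 → 33 bp
Sorted largest to smallest: 49, 33, 16, 10, 9, 9 bp.

49, 33, 16, 10, 9, 9 bp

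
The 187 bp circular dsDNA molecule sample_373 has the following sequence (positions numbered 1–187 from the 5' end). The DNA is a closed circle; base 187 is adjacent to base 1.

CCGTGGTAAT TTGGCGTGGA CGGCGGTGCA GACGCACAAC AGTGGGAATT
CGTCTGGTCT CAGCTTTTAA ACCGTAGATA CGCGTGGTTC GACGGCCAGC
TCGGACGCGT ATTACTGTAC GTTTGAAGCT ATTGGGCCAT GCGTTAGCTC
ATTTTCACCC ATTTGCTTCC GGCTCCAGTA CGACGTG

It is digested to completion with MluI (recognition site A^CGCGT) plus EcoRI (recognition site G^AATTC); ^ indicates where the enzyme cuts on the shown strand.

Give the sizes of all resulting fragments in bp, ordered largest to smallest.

128, 34, 25 bp

MluI sites (ACGCGT) start at positions 80, 105.
MluI cuts after the first base of each site, so after positions 80, 105.
The EcoRI site (GAATTC) starts at position 46.
EcoRI cuts after the first base of each site, so after position 46.
Combined cut positions: 46, 80, 105.
Circular molecule, 3 cuts → 3 fragments:
  47–80 → 34 bp
  81–105 → 25 bp
  106–187 then 1–46 → 82 + 46 = 128 bp
Sorted largest to smallest: 128, 34, 25 bp.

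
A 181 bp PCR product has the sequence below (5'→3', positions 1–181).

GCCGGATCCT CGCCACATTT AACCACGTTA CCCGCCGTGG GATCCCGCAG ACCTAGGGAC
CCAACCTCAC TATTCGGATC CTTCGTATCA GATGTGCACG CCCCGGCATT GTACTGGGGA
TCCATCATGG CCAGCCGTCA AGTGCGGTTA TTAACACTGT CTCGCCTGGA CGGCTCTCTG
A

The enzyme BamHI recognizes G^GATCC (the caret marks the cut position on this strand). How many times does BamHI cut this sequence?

GGATCC occurs starting at positions 4, 40, 76, 118.
BamHI cuts at 4 sites.

4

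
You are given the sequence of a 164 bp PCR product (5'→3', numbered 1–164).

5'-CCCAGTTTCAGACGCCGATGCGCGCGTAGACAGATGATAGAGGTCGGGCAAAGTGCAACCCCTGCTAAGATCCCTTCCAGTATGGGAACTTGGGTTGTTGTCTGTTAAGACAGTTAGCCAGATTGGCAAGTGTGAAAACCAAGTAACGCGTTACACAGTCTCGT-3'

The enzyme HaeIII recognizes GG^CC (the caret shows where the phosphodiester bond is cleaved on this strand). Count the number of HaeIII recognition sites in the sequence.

No occurrence of GGCC is present in the sequence.
HaeIII does not cut: 0 sites.

0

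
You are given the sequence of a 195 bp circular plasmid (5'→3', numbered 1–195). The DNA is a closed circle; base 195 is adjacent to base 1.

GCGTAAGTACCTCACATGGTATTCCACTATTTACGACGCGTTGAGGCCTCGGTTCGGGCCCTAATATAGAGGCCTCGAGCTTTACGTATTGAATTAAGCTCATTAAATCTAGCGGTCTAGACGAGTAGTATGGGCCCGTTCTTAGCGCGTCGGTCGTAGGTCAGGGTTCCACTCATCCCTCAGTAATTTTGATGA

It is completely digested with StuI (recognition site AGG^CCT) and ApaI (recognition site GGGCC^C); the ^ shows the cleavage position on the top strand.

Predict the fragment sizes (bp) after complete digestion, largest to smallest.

StuI sites (AGGCCT) start at positions 44, 70.
StuI cuts after base 3 of each site, so after positions 46, 72.
ApaI sites (GGGCCC) start at positions 56, 132.
ApaI cuts after base 5 of each site (before the last base), so after positions 60, 136.
Combined cut positions: 46, 60, 72, 136.
Circular molecule, 4 cuts → 4 fragments:
  47–60 → 14 bp
  61–72 → 12 bp
  73–136 → 64 bp
  137–195 then 1–46 → 59 + 46 = 105 bp
Sorted largest to smallest: 105, 64, 14, 12 bp.

105, 64, 14, 12 bp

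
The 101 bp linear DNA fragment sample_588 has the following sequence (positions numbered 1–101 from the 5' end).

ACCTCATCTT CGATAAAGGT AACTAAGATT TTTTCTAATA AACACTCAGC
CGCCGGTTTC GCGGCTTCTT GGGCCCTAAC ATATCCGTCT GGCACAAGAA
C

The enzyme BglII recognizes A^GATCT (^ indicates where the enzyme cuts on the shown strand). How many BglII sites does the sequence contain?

0

No occurrence of AGATCT is present in the sequence.
BglII does not cut: 0 sites.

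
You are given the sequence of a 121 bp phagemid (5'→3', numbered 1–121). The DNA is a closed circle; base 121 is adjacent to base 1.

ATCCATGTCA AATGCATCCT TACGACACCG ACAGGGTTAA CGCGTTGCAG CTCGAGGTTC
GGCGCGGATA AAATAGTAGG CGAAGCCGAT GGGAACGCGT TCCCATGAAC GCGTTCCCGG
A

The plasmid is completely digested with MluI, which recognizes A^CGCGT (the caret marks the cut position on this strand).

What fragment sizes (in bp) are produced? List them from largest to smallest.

MluI sites (ACGCGT) start at positions 40, 95, 109.
MluI cuts after the first base of each site, so after positions 40, 95, 109.
Circular molecule, 3 cuts → 3 fragments:
  41–95 → 55 bp
  96–109 → 14 bp
  110–121 then 1–40 → 12 + 40 = 52 bp
Sorted largest to smallest: 55, 52, 14 bp.

55, 52, 14 bp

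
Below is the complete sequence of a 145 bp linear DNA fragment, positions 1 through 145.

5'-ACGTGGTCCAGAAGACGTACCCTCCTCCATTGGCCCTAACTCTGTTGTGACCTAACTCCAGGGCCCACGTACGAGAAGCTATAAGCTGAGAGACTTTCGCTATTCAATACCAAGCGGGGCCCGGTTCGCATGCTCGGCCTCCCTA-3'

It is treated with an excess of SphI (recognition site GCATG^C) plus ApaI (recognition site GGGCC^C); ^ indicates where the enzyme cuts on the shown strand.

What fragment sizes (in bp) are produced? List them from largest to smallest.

The SphI site (GCATGC) starts at position 128.
SphI cuts after base 5 of each site (before the last base), so after position 132.
ApaI sites (GGGCCC) start at positions 61, 117.
ApaI cuts after base 5 of each site (before the last base), so after positions 65, 121.
Combined cut positions: 65, 121, 132.
Linear molecule, 3 cuts → 4 fragments:
  1–65 → 65 bp
  66–121 → 56 bp
  122–132 → 11 bp
  133–145 → 13 bp
Sorted largest to smallest: 65, 56, 13, 11 bp.

65, 56, 13, 11 bp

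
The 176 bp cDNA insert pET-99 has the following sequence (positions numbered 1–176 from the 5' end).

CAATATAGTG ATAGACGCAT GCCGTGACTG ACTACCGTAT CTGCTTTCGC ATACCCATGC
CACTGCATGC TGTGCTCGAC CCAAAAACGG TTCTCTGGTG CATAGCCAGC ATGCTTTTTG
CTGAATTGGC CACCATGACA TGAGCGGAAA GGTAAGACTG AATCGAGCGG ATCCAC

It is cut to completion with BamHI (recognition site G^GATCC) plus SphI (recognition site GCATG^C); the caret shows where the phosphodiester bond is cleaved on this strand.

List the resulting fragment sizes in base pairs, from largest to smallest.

56, 48, 44, 21, 7 bp

The BamHI site (GGATCC) starts at position 169.
BamHI cuts after the first base of each site, so after position 169.
SphI sites (GCATGC) start at positions 17, 65, 109.
SphI cuts after base 5 of each site (before the last base), so after positions 21, 69, 113.
Combined cut positions: 21, 69, 113, 169.
Linear molecule, 4 cuts → 5 fragments:
  1–21 → 21 bp
  22–69 → 48 bp
  70–113 → 44 bp
  114–169 → 56 bp
  170–176 → 7 bp
Sorted largest to smallest: 56, 48, 44, 21, 7 bp.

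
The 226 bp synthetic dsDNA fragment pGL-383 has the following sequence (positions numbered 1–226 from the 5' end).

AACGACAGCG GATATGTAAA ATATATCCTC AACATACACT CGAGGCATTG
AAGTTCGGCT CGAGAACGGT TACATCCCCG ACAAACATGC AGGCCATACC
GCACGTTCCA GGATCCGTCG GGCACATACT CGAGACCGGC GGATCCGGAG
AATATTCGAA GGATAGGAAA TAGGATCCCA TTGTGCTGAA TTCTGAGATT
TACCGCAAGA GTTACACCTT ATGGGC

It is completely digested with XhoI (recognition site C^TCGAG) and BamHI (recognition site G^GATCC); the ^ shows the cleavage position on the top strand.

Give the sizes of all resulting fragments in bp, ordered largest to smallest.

XhoI sites (CTCGAG) start at positions 39, 59, 129.
XhoI cuts after the first base of each site, so after positions 39, 59, 129.
BamHI sites (GGATCC) start at positions 111, 141, 173.
BamHI cuts after the first base of each site, so after positions 111, 141, 173.
Combined cut positions: 39, 59, 111, 129, 141, 173.
Linear molecule, 6 cuts → 7 fragments:
  1–39 → 39 bp
  40–59 → 20 bp
  60–111 → 52 bp
  112–129 → 18 bp
  130–141 → 12 bp
  142–173 → 32 bp
  174–226 → 53 bp
Sorted largest to smallest: 53, 52, 39, 32, 20, 18, 12 bp.

53, 52, 39, 32, 20, 18, 12 bp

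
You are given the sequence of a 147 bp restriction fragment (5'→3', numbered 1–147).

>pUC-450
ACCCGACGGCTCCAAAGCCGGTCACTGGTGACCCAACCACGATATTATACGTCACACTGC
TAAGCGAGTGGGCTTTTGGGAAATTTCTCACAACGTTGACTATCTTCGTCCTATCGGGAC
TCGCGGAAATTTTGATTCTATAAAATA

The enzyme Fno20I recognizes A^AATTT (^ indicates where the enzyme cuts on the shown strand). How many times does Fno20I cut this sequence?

AAATTT occurs starting at positions 81, 127.
Fno20I cuts at 2 sites.

2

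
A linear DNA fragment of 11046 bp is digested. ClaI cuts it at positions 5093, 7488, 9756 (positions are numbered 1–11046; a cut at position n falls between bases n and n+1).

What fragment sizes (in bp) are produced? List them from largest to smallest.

5093, 2395, 2268, 1290 bp

Linear molecule, 3 cuts → 4 fragments:
  5093 − 0 = 5093 bp
  7488 − 5093 = 2395 bp
  9756 − 7488 = 2268 bp
  11046 − 9756 = 1290 bp
Sorted largest to smallest: 5093, 2395, 2268, 1290 bp.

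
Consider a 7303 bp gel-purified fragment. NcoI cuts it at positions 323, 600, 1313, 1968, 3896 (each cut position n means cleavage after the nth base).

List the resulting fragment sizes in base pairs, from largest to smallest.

3407, 1928, 713, 655, 323, 277 bp

Linear molecule, 5 cuts → 6 fragments:
  323 − 0 = 323 bp
  600 − 323 = 277 bp
  1313 − 600 = 713 bp
  1968 − 1313 = 655 bp
  3896 − 1968 = 1928 bp
  7303 − 3896 = 3407 bp
Sorted largest to smallest: 3407, 1928, 713, 655, 323, 277 bp.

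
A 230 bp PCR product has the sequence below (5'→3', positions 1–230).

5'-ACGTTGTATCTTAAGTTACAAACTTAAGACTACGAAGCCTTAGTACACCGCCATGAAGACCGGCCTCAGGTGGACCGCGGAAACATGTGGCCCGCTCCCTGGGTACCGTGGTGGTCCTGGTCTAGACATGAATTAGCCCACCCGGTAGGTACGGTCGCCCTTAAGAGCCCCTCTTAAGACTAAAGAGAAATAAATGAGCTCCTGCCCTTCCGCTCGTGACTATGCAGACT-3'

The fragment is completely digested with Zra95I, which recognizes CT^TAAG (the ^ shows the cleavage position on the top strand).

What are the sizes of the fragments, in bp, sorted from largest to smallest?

137, 56, 13, 13, 11 bp

Zra95I sites (CTTAAG) start at positions 10, 23, 160, 173.
Zra95I cuts after base 2 of each site, so after positions 11, 24, 161, 174.
Linear molecule, 4 cuts → 5 fragments:
  1–11 → 11 bp
  12–24 → 13 bp
  25–161 → 137 bp
  162–174 → 13 bp
  175–230 → 56 bp
Sorted largest to smallest: 137, 56, 13, 13, 11 bp.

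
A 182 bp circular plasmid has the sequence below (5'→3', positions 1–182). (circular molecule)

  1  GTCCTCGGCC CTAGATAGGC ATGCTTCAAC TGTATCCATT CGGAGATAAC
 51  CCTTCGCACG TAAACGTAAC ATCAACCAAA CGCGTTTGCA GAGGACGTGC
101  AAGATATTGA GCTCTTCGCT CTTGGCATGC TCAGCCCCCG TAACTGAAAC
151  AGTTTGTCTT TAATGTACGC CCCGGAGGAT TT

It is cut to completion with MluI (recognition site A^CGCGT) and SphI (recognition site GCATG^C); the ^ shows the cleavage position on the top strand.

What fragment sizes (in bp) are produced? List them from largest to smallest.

76, 57, 49 bp

The MluI site (ACGCGT) starts at position 80.
MluI cuts after the first base of each site, so after position 80.
SphI sites (GCATGC) start at positions 19, 125.
SphI cuts after base 5 of each site (before the last base), so after positions 23, 129.
Combined cut positions: 23, 80, 129.
Circular molecule, 3 cuts → 3 fragments:
  24–80 → 57 bp
  81–129 → 49 bp
  130–182 then 1–23 → 53 + 23 = 76 bp
Sorted largest to smallest: 76, 57, 49 bp.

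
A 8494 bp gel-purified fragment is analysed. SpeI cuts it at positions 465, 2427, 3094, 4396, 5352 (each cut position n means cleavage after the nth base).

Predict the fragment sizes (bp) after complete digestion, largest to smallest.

3142, 1962, 1302, 956, 667, 465 bp

Linear molecule, 5 cuts → 6 fragments:
  465 − 0 = 465 bp
  2427 − 465 = 1962 bp
  3094 − 2427 = 667 bp
  4396 − 3094 = 1302 bp
  5352 − 4396 = 956 bp
  8494 − 5352 = 3142 bp
Sorted largest to smallest: 3142, 1962, 1302, 956, 667, 465 bp.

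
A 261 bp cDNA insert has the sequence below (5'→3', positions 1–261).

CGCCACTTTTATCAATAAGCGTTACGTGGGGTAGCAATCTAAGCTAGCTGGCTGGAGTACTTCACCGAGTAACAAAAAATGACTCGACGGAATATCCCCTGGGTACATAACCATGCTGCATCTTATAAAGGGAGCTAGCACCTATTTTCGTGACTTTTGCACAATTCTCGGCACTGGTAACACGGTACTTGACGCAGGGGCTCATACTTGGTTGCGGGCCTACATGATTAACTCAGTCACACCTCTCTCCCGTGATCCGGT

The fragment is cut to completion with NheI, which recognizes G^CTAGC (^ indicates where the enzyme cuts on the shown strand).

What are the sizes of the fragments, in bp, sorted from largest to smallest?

NheI sites (GCTAGC) start at positions 43, 134.
NheI cuts after the first base of each site, so after positions 43, 134.
Linear molecule, 2 cuts → 3 fragments:
  1–43 → 43 bp
  44–134 → 91 bp
  135–261 → 127 bp
Sorted largest to smallest: 127, 91, 43 bp.

127, 91, 43 bp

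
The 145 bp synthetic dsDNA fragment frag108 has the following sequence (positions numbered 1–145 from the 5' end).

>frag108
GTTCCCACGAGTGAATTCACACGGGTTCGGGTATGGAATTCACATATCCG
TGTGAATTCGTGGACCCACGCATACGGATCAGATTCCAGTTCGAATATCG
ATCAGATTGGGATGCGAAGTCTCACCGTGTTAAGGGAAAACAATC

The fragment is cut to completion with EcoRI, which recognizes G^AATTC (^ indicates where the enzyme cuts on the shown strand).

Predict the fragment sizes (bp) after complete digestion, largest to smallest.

EcoRI sites (GAATTC) start at positions 13, 36, 54.
EcoRI cuts after the first base of each site, so after positions 13, 36, 54.
Linear molecule, 3 cuts → 4 fragments:
  1–13 → 13 bp
  14–36 → 23 bp
  37–54 → 18 bp
  55–145 → 91 bp
Sorted largest to smallest: 91, 23, 18, 13 bp.

91, 23, 18, 13 bp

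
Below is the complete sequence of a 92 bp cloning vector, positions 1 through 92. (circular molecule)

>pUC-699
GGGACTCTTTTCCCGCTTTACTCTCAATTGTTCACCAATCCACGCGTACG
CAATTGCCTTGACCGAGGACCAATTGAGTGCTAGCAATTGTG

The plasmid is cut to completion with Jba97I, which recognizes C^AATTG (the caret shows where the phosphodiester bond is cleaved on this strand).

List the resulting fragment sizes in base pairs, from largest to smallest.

Jba97I sites (CAATTG) start at positions 25, 51, 71, 85.
Jba97I cuts after the first base of each site, so after positions 25, 51, 71, 85.
Circular molecule, 4 cuts → 4 fragments:
  26–51 → 26 bp
  52–71 → 20 bp
  72–85 → 14 bp
  86–92 then 1–25 → 7 + 25 = 32 bp
Sorted largest to smallest: 32, 26, 20, 14 bp.

32, 26, 20, 14 bp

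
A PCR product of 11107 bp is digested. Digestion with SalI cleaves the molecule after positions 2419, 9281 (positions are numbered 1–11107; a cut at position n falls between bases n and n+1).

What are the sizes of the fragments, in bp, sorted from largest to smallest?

Linear molecule, 2 cuts → 3 fragments:
  2419 − 0 = 2419 bp
  9281 − 2419 = 6862 bp
  11107 − 9281 = 1826 bp
Sorted largest to smallest: 6862, 2419, 1826 bp.

6862, 2419, 1826 bp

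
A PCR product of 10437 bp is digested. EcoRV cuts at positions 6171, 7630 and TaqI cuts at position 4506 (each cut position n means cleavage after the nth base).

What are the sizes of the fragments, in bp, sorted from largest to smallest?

4506, 2807, 1665, 1459 bp

Combined cut positions (sorted): 4506, 6171, 7630.
Linear molecule, 3 cuts → 4 fragments:
  4506 − 0 = 4506 bp
  6171 − 4506 = 1665 bp
  7630 − 6171 = 1459 bp
  10437 − 7630 = 2807 bp
Sorted largest to smallest: 4506, 2807, 1665, 1459 bp.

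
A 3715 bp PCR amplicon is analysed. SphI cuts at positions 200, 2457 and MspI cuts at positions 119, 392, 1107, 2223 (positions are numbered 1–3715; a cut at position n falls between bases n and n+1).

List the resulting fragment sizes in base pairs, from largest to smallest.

1258, 1116, 715, 234, 192, 119, 81 bp

Combined cut positions (sorted): 119, 200, 392, 1107, 2223, 2457.
Linear molecule, 6 cuts → 7 fragments:
  119 − 0 = 119 bp
  200 − 119 = 81 bp
  392 − 200 = 192 bp
  1107 − 392 = 715 bp
  2223 − 1107 = 1116 bp
  2457 − 2223 = 234 bp
  3715 − 2457 = 1258 bp
Sorted largest to smallest: 1258, 1116, 715, 234, 192, 119, 81 bp.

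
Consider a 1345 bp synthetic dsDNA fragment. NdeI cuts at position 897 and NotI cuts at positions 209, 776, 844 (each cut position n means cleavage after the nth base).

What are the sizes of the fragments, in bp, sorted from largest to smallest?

Combined cut positions (sorted): 209, 776, 844, 897.
Linear molecule, 4 cuts → 5 fragments:
  209 − 0 = 209 bp
  776 − 209 = 567 bp
  844 − 776 = 68 bp
  897 − 844 = 53 bp
  1345 − 897 = 448 bp
Sorted largest to smallest: 567, 448, 209, 68, 53 bp.

567, 448, 209, 68, 53 bp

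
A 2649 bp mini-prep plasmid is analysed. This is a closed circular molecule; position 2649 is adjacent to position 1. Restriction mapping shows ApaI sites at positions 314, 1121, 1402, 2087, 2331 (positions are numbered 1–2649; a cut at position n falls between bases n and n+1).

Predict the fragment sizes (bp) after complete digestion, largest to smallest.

807, 685, 632, 281, 244 bp

Circular molecule, 5 cuts → 5 fragments:
  1121 − 314 = 807 bp
  1402 − 1121 = 281 bp
  2087 − 1402 = 685 bp
  2331 − 2087 = 244 bp
  wrap: 2649 − 2331 + 314 = 632 bp
Sorted largest to smallest: 807, 685, 632, 281, 244 bp.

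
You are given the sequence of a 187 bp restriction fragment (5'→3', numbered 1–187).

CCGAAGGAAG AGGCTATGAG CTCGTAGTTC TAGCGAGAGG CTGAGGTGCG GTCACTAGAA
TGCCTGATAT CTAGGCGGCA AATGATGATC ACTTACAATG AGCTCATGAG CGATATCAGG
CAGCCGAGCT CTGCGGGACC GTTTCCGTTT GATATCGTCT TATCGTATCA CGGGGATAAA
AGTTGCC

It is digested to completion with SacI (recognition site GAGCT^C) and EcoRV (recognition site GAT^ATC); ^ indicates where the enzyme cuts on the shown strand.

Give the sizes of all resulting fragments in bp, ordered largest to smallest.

46, 36, 34, 23, 22, 16, 10 bp

SacI sites (GAGCTC) start at positions 18, 100, 126.
SacI cuts after base 5 of each site (before the last base), so after positions 22, 104, 130.
EcoRV sites (GATATC) start at positions 66, 112, 151.
EcoRV cuts after base 3 of each site, so after positions 68, 114, 153.
Combined cut positions: 22, 68, 104, 114, 130, 153.
Linear molecule, 6 cuts → 7 fragments:
  1–22 → 22 bp
  23–68 → 46 bp
  69–104 → 36 bp
  105–114 → 10 bp
  115–130 → 16 bp
  131–153 → 23 bp
  154–187 → 34 bp
Sorted largest to smallest: 46, 36, 34, 23, 22, 16, 10 bp.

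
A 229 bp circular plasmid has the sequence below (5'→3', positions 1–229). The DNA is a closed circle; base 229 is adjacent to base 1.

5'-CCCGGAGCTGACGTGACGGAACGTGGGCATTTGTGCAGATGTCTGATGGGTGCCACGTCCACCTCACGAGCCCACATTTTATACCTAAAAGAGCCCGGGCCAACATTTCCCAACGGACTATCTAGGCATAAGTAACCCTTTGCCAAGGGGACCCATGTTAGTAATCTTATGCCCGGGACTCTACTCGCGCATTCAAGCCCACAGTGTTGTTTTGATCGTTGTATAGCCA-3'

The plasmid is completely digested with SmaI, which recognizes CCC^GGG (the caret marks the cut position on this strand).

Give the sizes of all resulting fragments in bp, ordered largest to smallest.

151, 78 bp

SmaI sites (CCCGGG) start at positions 94, 172.
SmaI cuts after base 3 of each site, so after positions 96, 174.
Circular molecule, 2 cuts → 2 fragments:
  97–174 → 78 bp
  175–229 then 1–96 → 55 + 96 = 151 bp
Sorted largest to smallest: 151, 78 bp.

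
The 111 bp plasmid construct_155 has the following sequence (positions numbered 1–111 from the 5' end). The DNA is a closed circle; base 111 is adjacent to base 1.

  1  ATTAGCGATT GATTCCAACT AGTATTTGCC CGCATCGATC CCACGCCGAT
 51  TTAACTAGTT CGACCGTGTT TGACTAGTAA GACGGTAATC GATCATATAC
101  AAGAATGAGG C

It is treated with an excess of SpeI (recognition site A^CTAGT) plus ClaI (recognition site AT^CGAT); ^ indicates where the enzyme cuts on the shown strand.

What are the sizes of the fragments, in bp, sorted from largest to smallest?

SpeI sites (ACTAGT) start at positions 18, 54, 73.
SpeI cuts after the first base of each site, so after positions 18, 54, 73.
ClaI sites (ATCGAT) start at positions 34, 88.
ClaI cuts after base 2 of each site, so after positions 35, 89.
Combined cut positions: 18, 35, 54, 73, 89.
Circular molecule, 5 cuts → 5 fragments:
  19–35 → 17 bp
  36–54 → 19 bp
  55–73 → 19 bp
  74–89 → 16 bp
  90–111 then 1–18 → 22 + 18 = 40 bp
Sorted largest to smallest: 40, 19, 19, 17, 16 bp.

40, 19, 19, 17, 16 bp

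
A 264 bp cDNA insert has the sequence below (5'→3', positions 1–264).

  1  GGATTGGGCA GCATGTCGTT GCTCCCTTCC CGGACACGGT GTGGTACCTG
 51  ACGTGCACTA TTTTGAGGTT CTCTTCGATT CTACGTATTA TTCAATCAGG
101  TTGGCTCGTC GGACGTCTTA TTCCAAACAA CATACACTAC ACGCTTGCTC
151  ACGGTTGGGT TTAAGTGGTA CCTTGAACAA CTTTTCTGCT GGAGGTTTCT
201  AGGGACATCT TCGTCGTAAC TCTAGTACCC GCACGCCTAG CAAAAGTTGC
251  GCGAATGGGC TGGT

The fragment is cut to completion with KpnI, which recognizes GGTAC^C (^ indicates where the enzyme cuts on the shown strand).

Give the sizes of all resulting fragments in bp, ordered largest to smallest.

KpnI sites (GGTACC) start at positions 43, 167.
KpnI cuts after base 5 of each site (before the last base), so after positions 47, 171.
Linear molecule, 2 cuts → 3 fragments:
  1–47 → 47 bp
  48–171 → 124 bp
  172–264 → 93 bp
Sorted largest to smallest: 124, 93, 47 bp.

124, 93, 47 bp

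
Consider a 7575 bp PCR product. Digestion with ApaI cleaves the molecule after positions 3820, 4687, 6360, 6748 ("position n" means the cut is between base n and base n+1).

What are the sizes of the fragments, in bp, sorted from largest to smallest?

Linear molecule, 4 cuts → 5 fragments:
  3820 − 0 = 3820 bp
  4687 − 3820 = 867 bp
  6360 − 4687 = 1673 bp
  6748 − 6360 = 388 bp
  7575 − 6748 = 827 bp
Sorted largest to smallest: 3820, 1673, 867, 827, 388 bp.

3820, 1673, 867, 827, 388 bp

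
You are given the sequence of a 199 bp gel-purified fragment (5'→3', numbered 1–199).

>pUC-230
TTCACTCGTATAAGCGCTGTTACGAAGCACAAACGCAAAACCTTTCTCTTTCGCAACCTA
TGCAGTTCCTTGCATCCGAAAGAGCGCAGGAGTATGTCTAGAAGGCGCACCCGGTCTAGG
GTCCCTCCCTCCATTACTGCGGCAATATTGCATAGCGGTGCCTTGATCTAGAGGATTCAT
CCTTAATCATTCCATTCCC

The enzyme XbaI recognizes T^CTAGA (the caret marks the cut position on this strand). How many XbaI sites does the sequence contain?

TCTAGA occurs starting at positions 97, 167.
XbaI cuts at 2 sites.

2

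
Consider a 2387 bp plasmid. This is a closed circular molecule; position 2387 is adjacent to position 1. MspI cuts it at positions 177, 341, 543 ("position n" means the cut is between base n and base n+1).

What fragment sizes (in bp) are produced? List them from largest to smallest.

Circular molecule, 3 cuts → 3 fragments:
  341 − 177 = 164 bp
  543 − 341 = 202 bp
  wrap: 2387 − 543 + 177 = 2021 bp
Sorted largest to smallest: 2021, 202, 164 bp.

2021, 202, 164 bp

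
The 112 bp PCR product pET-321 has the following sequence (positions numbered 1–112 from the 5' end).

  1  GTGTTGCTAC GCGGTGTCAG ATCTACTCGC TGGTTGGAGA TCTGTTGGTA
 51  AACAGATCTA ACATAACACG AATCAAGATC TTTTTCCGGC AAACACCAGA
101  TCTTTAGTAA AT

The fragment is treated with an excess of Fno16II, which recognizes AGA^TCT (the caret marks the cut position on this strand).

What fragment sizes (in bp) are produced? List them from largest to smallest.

Fno16II sites (AGATCT) start at positions 19, 38, 54, 76, 98.
Fno16II cuts after base 3 of each site, so after positions 21, 40, 56, 78, 100.
Linear molecule, 5 cuts → 6 fragments:
  1–21 → 21 bp
  22–40 → 19 bp
  41–56 → 16 bp
  57–78 → 22 bp
  79–100 → 22 bp
  101–112 → 12 bp
Sorted largest to smallest: 22, 22, 21, 19, 16, 12 bp.

22, 22, 21, 19, 16, 12 bp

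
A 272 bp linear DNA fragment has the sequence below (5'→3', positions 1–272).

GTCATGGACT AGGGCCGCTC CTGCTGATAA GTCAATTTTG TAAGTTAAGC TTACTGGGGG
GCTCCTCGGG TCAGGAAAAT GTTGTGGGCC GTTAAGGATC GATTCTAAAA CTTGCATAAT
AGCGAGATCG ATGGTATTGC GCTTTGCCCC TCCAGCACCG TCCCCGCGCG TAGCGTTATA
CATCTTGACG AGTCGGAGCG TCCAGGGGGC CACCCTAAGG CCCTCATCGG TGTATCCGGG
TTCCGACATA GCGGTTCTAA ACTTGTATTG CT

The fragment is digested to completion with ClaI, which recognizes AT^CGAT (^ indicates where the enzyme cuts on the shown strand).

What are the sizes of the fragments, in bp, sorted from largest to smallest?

ClaI sites (ATCGAT) start at positions 98, 127.
ClaI cuts after base 2 of each site, so after positions 99, 128.
Linear molecule, 2 cuts → 3 fragments:
  1–99 → 99 bp
  100–128 → 29 bp
  129–272 → 144 bp
Sorted largest to smallest: 144, 99, 29 bp.

144, 99, 29 bp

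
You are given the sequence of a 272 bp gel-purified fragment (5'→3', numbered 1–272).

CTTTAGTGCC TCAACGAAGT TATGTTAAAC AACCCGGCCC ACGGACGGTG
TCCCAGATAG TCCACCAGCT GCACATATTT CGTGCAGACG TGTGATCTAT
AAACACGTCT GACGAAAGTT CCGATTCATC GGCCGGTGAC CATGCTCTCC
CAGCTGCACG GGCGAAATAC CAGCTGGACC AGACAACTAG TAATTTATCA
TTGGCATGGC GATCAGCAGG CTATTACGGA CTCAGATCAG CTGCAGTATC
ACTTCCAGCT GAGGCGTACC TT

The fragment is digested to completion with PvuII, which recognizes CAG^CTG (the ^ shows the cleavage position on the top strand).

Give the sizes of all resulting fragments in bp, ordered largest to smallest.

PvuII sites (CAGCTG) start at positions 66, 151, 171, 238, 256.
PvuII cuts after base 3 of each site, so after positions 68, 153, 173, 240, 258.
Linear molecule, 5 cuts → 6 fragments:
  1–68 → 68 bp
  69–153 → 85 bp
  154–173 → 20 bp
  174–240 → 67 bp
  241–258 → 18 bp
  259–272 → 14 bp
Sorted largest to smallest: 85, 68, 67, 20, 18, 14 bp.

85, 68, 67, 20, 18, 14 bp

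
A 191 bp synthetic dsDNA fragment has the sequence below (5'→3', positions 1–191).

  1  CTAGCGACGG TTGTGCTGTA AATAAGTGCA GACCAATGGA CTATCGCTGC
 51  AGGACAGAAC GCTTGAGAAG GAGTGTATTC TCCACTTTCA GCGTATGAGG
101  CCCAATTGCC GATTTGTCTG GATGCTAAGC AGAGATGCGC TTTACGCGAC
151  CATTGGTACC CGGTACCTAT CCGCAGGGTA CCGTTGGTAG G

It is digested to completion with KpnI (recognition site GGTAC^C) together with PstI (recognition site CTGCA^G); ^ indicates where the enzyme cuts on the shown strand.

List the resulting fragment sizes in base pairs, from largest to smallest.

108, 51, 15, 10, 7 bp

KpnI sites (GGTACC) start at positions 155, 162, 177.
KpnI cuts after base 5 of each site (before the last base), so after positions 159, 166, 181.
The PstI site (CTGCAG) starts at position 47.
PstI cuts after base 5 of each site (before the last base), so after position 51.
Combined cut positions: 51, 159, 166, 181.
Linear molecule, 4 cuts → 5 fragments:
  1–51 → 51 bp
  52–159 → 108 bp
  160–166 → 7 bp
  167–181 → 15 bp
  182–191 → 10 bp
Sorted largest to smallest: 108, 51, 15, 10, 7 bp.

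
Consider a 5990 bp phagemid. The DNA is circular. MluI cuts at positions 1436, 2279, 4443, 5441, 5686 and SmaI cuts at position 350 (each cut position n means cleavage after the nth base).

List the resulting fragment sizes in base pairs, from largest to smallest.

Combined cut positions (sorted): 350, 1436, 2279, 4443, 5441, 5686.
Circular molecule, 6 cuts → 6 fragments:
  1436 − 350 = 1086 bp
  2279 − 1436 = 843 bp
  4443 − 2279 = 2164 bp
  5441 − 4443 = 998 bp
  5686 − 5441 = 245 bp
  wrap: 5990 − 5686 + 350 = 654 bp
Sorted largest to smallest: 2164, 1086, 998, 843, 654, 245 bp.

2164, 1086, 998, 843, 654, 245 bp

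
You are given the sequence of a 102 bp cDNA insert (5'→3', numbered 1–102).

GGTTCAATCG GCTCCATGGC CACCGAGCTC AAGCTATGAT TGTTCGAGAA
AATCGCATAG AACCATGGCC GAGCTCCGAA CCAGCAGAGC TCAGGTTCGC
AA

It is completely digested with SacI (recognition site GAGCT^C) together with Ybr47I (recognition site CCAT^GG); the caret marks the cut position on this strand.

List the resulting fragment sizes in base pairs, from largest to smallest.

37, 17, 16, 12, 11, 9 bp

SacI sites (GAGCTC) start at positions 25, 71, 87.
SacI cuts after base 5 of each site (before the last base), so after positions 29, 75, 91.
Ybr47I sites (CCATGG) start at positions 14, 63.
Ybr47I cuts after base 4 of each site, so after positions 17, 66.
Combined cut positions: 17, 29, 66, 75, 91.
Linear molecule, 5 cuts → 6 fragments:
  1–17 → 17 bp
  18–29 → 12 bp
  30–66 → 37 bp
  67–75 → 9 bp
  76–91 → 16 bp
  92–102 → 11 bp
Sorted largest to smallest: 37, 17, 16, 12, 11, 9 bp.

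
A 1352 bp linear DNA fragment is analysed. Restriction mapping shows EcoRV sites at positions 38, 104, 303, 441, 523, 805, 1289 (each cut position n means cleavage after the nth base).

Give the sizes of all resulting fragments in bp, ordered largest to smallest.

Linear molecule, 7 cuts → 8 fragments:
  38 − 0 = 38 bp
  104 − 38 = 66 bp
  303 − 104 = 199 bp
  441 − 303 = 138 bp
  523 − 441 = 82 bp
  805 − 523 = 282 bp
  1289 − 805 = 484 bp
  1352 − 1289 = 63 bp
Sorted largest to smallest: 484, 282, 199, 138, 82, 66, 63, 38 bp.

484, 282, 199, 138, 82, 66, 63, 38 bp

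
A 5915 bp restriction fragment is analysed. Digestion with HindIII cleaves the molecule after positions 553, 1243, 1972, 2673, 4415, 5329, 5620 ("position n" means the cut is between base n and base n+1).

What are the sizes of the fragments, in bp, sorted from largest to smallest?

Linear molecule, 7 cuts → 8 fragments:
  553 − 0 = 553 bp
  1243 − 553 = 690 bp
  1972 − 1243 = 729 bp
  2673 − 1972 = 701 bp
  4415 − 2673 = 1742 bp
  5329 − 4415 = 914 bp
  5620 − 5329 = 291 bp
  5915 − 5620 = 295 bp
Sorted largest to smallest: 1742, 914, 729, 701, 690, 553, 295, 291 bp.

1742, 914, 729, 701, 690, 553, 295, 291 bp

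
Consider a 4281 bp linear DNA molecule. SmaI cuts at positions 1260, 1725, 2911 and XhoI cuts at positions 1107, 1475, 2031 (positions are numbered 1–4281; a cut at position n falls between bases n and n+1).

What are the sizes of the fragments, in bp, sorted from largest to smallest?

1370, 1107, 880, 306, 250, 215, 153 bp

Combined cut positions (sorted): 1107, 1260, 1475, 1725, 2031, 2911.
Linear molecule, 6 cuts → 7 fragments:
  1107 − 0 = 1107 bp
  1260 − 1107 = 153 bp
  1475 − 1260 = 215 bp
  1725 − 1475 = 250 bp
  2031 − 1725 = 306 bp
  2911 − 2031 = 880 bp
  4281 − 2911 = 1370 bp
Sorted largest to smallest: 1370, 1107, 880, 306, 250, 215, 153 bp.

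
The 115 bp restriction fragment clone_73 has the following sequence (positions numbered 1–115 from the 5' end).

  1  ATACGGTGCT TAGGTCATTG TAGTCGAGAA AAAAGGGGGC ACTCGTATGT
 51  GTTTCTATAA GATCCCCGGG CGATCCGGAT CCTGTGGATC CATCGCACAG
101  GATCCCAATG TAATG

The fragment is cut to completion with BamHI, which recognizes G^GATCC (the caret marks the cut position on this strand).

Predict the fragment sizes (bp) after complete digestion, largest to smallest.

77, 15, 14, 9 bp

BamHI sites (GGATCC) start at positions 77, 86, 100.
BamHI cuts after the first base of each site, so after positions 77, 86, 100.
Linear molecule, 3 cuts → 4 fragments:
  1–77 → 77 bp
  78–86 → 9 bp
  87–100 → 14 bp
  101–115 → 15 bp
Sorted largest to smallest: 77, 15, 14, 9 bp.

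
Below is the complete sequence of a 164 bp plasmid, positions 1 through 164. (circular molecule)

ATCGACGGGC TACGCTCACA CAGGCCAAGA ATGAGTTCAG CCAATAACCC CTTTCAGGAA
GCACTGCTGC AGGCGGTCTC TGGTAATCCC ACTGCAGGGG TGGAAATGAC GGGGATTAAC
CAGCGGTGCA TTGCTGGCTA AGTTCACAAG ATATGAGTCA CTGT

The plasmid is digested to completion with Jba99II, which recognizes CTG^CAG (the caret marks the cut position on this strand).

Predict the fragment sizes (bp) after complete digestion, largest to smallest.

139, 25 bp

Jba99II sites (CTGCAG) start at positions 67, 92.
Jba99II cuts after base 3 of each site, so after positions 69, 94.
Circular molecule, 2 cuts → 2 fragments:
  70–94 → 25 bp
  95–164 then 1–69 → 70 + 69 = 139 bp
Sorted largest to smallest: 139, 25 bp.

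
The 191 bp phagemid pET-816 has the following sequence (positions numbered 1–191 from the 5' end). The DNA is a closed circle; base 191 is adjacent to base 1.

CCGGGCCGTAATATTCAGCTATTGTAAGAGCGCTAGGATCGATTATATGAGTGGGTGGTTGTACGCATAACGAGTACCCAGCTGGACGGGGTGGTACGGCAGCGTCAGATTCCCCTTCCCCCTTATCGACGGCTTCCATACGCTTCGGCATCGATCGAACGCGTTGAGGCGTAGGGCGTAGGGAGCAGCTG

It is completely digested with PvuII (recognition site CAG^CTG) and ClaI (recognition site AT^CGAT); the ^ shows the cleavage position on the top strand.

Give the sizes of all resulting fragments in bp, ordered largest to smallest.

70, 42, 42, 37 bp

PvuII sites (CAGCTG) start at positions 79, 186.
PvuII cuts after base 3 of each site, so after positions 81, 188.
ClaI sites (ATCGAT) start at positions 38, 150.
ClaI cuts after base 2 of each site, so after positions 39, 151.
Combined cut positions: 39, 81, 151, 188.
Circular molecule, 4 cuts → 4 fragments:
  40–81 → 42 bp
  82–151 → 70 bp
  152–188 → 37 bp
  189–191 then 1–39 → 3 + 39 = 42 bp
Sorted largest to smallest: 70, 42, 42, 37 bp.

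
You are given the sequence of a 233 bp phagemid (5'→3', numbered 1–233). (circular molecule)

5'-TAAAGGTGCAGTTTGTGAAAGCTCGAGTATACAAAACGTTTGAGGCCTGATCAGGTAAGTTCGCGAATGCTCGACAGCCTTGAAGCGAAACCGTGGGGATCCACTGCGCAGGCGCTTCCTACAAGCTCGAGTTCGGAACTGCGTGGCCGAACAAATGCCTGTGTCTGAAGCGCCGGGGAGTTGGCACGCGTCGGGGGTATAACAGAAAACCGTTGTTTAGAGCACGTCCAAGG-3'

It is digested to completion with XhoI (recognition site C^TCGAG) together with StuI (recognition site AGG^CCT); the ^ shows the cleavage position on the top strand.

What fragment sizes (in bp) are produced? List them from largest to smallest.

129, 81, 23 bp

XhoI sites (CTCGAG) start at positions 22, 126.
XhoI cuts after the first base of each site, so after positions 22, 126.
The StuI site (AGGCCT) starts at position 43.
StuI cuts after base 3 of each site, so after position 45.
Combined cut positions: 22, 45, 126.
Circular molecule, 3 cuts → 3 fragments:
  23–45 → 23 bp
  46–126 → 81 bp
  127–233 then 1–22 → 107 + 22 = 129 bp
Sorted largest to smallest: 129, 81, 23 bp.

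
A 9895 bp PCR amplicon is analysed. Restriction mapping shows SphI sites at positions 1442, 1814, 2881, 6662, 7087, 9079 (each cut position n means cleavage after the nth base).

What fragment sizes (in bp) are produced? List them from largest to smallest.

3781, 1992, 1442, 1067, 816, 425, 372 bp

Linear molecule, 6 cuts → 7 fragments:
  1442 − 0 = 1442 bp
  1814 − 1442 = 372 bp
  2881 − 1814 = 1067 bp
  6662 − 2881 = 3781 bp
  7087 − 6662 = 425 bp
  9079 − 7087 = 1992 bp
  9895 − 9079 = 816 bp
Sorted largest to smallest: 3781, 1992, 1442, 1067, 816, 425, 372 bp.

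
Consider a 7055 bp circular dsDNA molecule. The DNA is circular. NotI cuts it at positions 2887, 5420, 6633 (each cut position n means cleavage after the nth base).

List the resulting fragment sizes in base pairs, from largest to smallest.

Circular molecule, 3 cuts → 3 fragments:
  5420 − 2887 = 2533 bp
  6633 − 5420 = 1213 bp
  wrap: 7055 − 6633 + 2887 = 3309 bp
Sorted largest to smallest: 3309, 2533, 1213 bp.

3309, 2533, 1213 bp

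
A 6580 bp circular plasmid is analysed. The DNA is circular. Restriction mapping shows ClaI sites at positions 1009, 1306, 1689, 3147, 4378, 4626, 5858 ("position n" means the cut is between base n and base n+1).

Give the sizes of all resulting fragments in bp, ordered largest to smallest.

1731, 1458, 1232, 1231, 383, 297, 248 bp

Circular molecule, 7 cuts → 7 fragments:
  1306 − 1009 = 297 bp
  1689 − 1306 = 383 bp
  3147 − 1689 = 1458 bp
  4378 − 3147 = 1231 bp
  4626 − 4378 = 248 bp
  5858 − 4626 = 1232 bp
  wrap: 6580 − 5858 + 1009 = 1731 bp
Sorted largest to smallest: 1731, 1458, 1232, 1231, 383, 297, 248 bp.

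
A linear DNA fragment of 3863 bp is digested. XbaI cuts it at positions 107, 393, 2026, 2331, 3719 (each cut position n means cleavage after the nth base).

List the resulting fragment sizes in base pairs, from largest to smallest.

Linear molecule, 5 cuts → 6 fragments:
  107 − 0 = 107 bp
  393 − 107 = 286 bp
  2026 − 393 = 1633 bp
  2331 − 2026 = 305 bp
  3719 − 2331 = 1388 bp
  3863 − 3719 = 144 bp
Sorted largest to smallest: 1633, 1388, 305, 286, 144, 107 bp.

1633, 1388, 305, 286, 144, 107 bp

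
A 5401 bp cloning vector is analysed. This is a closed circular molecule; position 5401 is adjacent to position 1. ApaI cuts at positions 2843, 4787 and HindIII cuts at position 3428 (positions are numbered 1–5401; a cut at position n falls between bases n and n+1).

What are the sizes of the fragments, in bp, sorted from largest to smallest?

Combined cut positions (sorted): 2843, 3428, 4787.
Circular molecule, 3 cuts → 3 fragments:
  3428 − 2843 = 585 bp
  4787 − 3428 = 1359 bp
  wrap: 5401 − 4787 + 2843 = 3457 bp
Sorted largest to smallest: 3457, 1359, 585 bp.

3457, 1359, 585 bp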